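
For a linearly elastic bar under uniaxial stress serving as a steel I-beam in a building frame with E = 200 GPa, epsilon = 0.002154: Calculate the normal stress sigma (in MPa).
Model: a linearly elastic bar under uniaxial stress, so sigma = E·epsilon.
Convert to SI units:
  E = 200 GPa = 2 × 10¹¹ Pa
Substitute:
  sigma = (2 × 10¹¹) × 0.002154
  sigma = 4.308 × 10⁸ Pa
Convert: sigma = 4.308 × 10⁸ Pa = 430.8 MPa
Final answer: sigma = 430.8 MPa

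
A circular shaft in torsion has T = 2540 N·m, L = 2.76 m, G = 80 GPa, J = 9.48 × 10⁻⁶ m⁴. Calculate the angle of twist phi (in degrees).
Model: a circular shaft in torsion, so phi = (T·L) / (G·J).
Convert to SI units:
  G = 80 GPa = 8 × 10¹⁰ Pa
Substitute:
  phi = (2540 × 2.76) / ((8 × 10¹⁰) × (9.48 × 10⁻⁶))
  phi = 0.009244 rad
Convert to degrees: phi = 0.009244 × 180/π = 0.5296°
Final answer: phi = 0.5296°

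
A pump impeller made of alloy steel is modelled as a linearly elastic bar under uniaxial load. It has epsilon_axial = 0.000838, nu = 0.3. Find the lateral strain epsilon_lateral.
Model: a linearly elastic bar under uniaxial load, so epsilon_lateral = -nu·epsilon_axial.
Substitute:
  epsilon_lateral = -(0.3 × 0.000838)
  epsilon_lateral = -0.0002514
Final answer: epsilon_lateral = -0.0002514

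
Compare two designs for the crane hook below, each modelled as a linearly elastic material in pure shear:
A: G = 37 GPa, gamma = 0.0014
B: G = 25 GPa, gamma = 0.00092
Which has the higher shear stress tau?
Model: a linearly elastic material in pure shear, so tau = G·gamma (SI units).
  A: tau = (3.7 × 10¹⁰) × 0.0014 = 5.18 × 10⁷ Pa = 51.8 MPa
  B: tau = (2.5 × 10¹⁰) × 0.00092 = 2.3 × 10⁷ Pa = 23 MPa
51.8 MPa > 23 MPa, so A is larger.
Final answer: A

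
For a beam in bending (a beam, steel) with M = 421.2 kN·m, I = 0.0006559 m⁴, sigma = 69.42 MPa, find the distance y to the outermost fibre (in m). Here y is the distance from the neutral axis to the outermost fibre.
Model: a beam in bending, so sigma = (M·y) / I.
Solve for y: y = (sigma·I) / M.
Convert to SI units:
  M = 421.2 kN·m = 421200 N·m
  sigma = 69.42 MPa = 6.942 × 10⁷ Pa
Substitute:
  y = ((6.942 × 10⁷) × 0.0006559) / 421200
  y = 0.1081 m
Final answer: y = 0.1081 m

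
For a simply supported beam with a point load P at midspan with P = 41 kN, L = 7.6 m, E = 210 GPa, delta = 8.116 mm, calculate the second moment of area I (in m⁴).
Model: a simply supported beam with a point load P at midspan, so delta = (P·L^3) / (48·E·I).
Solve for I: I = (P·L^3) / (48·delta·E).
Convert to SI units:
  P = 41 kN = 41000 N
  E = 210 GPa = 2.1 × 10¹¹ Pa
  delta = 8.116 mm = 0.008116 m
Substitute:
  I = (41000 × 7.6^3) / (48 × 0.008116 × (2.1 × 10¹¹))
  I = 0.00022 m⁴
Final answer: I = 0.00022 m⁴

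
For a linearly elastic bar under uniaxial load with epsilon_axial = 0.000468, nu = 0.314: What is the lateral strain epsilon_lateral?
Model: a linearly elastic bar under uniaxial load, so epsilon_lateral = -nu·epsilon_axial.
Substitute:
  epsilon_lateral = -(0.314 × 0.000468)
  epsilon_lateral = -0.000147
Final answer: epsilon_lateral = -0.000147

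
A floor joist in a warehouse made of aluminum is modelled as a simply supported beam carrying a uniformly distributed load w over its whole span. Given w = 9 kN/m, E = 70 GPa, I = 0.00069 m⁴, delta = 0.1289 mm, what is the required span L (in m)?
Model: a simply supported beam carrying a uniformly distributed load w over its whole span, so delta = (5·w·L^4) / (384·E·I).
Solve for L: L = ((384·delta·E·I) / (5·w))^(1/4).
Convert to SI units:
  w = 9 kN/m = 9000 N/m
  E = 70 GPa = 7 × 10¹⁰ Pa
  delta = 0.1289 mm = 0.0001289 m
Substitute:
  L = ((384 × 0.0001289 × (7 × 10¹⁰) × 0.00069) / (5 × 9000))^(1/4)
  L = 2.7 m
Final answer: L = 2.7 m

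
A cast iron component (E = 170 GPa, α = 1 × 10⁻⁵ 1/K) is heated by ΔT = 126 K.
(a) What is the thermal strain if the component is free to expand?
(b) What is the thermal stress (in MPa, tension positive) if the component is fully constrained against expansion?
(a) Free thermal strain ε_th = α·ΔT = (1 × 10⁻⁵) × 126 = 0.00126
(b) Fully constrained, the expansion is suppressed, so σ = -E·α·ΔT. Convert E = 170 GPa = 1.7 × 10¹¹ Pa.
  σ = -(1.7 × 10¹¹) × (1 × 10⁻⁵) × 126 = -2.142 × 10⁸ Pa = -214.2 MPa (compressive)
Final answer: (a) ε_th = 0.00126, (b) σ = -214.2 MPa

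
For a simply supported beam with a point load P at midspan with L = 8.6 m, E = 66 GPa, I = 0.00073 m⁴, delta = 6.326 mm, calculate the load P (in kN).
Model: a simply supported beam with a point load P at midspan, so delta = (P·L^3) / (48·E·I).
Solve for P: P = (48·delta·E·I) / L^3.
Convert to SI units:
  E = 66 GPa = 6.6 × 10¹⁰ Pa
  delta = 6.326 mm = 0.006326 m
Substitute:
  P = (48 × 0.006326 × (6.6 × 10¹⁰) × 0.00073) / 8.6^3
  P = 23000 N
Convert: P = 23000 N = 23 kN
Final answer: P = 23 kN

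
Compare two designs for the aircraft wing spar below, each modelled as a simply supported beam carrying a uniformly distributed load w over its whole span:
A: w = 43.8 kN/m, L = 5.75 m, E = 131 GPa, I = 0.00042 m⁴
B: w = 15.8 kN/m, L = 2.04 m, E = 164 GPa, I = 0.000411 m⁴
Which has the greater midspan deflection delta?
Model: a simply supported beam carrying a uniformly distributed load w over its whole span, so delta = (5·w·L^4) / (384·E·I) (SI units).
  A: delta = (5 × 43800 × 5.75^4) / (384 × (1.31 × 10¹¹) × 0.00042) = 0.01133 m = 11.33 mm
  B: delta = (5 × 15800 × 2.04^4) / (384 × (1.64 × 10¹¹) × 0.000411) = 5.286 × 10⁻⁵ m = 0.05286 mm
11.33 mm > 0.05286 mm, so A is larger.
Final answer: A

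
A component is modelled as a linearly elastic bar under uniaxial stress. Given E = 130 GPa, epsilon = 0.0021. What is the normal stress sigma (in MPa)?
Model: a linearly elastic bar under uniaxial stress, so sigma = E·epsilon.
Convert to SI units:
  E = 130 GPa = 1.3 × 10¹¹ Pa
Substitute:
  sigma = (1.3 × 10¹¹) × 0.0021
  sigma = 2.73 × 10⁸ Pa
Convert: sigma = 2.73 × 10⁸ Pa = 273 MPa
Final answer: sigma = 273 MPa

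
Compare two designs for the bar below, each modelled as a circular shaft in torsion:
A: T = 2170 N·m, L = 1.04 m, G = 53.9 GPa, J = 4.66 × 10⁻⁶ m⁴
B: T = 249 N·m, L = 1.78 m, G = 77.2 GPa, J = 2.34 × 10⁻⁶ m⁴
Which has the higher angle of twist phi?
Model: a circular shaft in torsion, so phi = (T·L) / (G·J) (SI units).
  A: phi = (2170 × 1.04) / ((5.39 × 10¹⁰) × (4.66 × 10⁻⁶)) = 0.008985 rad = 0.5148°
  B: phi = (249 × 1.78) / ((7.72 × 10¹⁰) × (2.34 × 10⁻⁶)) = 0.002454 rad = 0.1406°
0.5148° > 0.1406°, so A is larger.
Final answer: A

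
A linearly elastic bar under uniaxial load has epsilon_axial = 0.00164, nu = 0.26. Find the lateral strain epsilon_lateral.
Model: a linearly elastic bar under uniaxial load, so epsilon_lateral = -nu·epsilon_axial.
Substitute:
  epsilon_lateral = -(0.26 × 0.00164)
  epsilon_lateral = -0.0004264
Final answer: epsilon_lateral = -0.0004264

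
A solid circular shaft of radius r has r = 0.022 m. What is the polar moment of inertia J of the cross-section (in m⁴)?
Model: a solid circular shaft of radius r, so J = (π·r^4) / 2.
Substitute:
  J = (π × 0.022^4) / 2
  J = 3.68 × 10⁻⁷ m⁴
Final answer: J = 3.68 × 10⁻⁷ m⁴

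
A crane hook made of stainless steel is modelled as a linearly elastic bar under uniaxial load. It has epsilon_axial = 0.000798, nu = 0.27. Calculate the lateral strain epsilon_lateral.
Model: a linearly elastic bar under uniaxial load, so epsilon_lateral = -nu·epsilon_axial.
Substitute:
  epsilon_lateral = -(0.27 × 0.000798)
  epsilon_lateral = -0.0002155
Final answer: epsilon_lateral = -0.0002155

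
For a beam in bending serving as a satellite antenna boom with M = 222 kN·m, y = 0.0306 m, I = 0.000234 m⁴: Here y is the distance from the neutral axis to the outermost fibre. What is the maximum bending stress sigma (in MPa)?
Model: a beam in bending, so sigma = (M·y) / I.
Convert to SI units:
  M = 222 kN·m = 222000 N·m
Substitute:
  sigma = (222000 × 0.0306) / 0.000234
  sigma = 2.903 × 10⁷ Pa
Convert: sigma = 2.903 × 10⁷ Pa = 29.03 MPa
Final answer: sigma = 29.03 MPa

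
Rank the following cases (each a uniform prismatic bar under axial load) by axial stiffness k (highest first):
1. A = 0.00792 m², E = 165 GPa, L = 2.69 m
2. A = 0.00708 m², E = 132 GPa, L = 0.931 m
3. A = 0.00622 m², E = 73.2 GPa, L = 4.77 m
Model: a uniform prismatic bar under axial load, so k = (A·E) / L (SI units).
  Case 1: k = (0.00792 × (1.65 × 10¹¹)) / 2.69 = 4.858 × 10⁸ N/m = 485.8 MN/m
  Case 2: k = (0.00708 × (1.32 × 10¹¹)) / 0.931 = 1.004 × 10⁹ N/m = 1004 MN/m
  Case 3: k = (0.00622 × (7.32 × 10¹⁰)) / 4.77 = 9.545 × 10⁷ N/m = 95.45 MN/m
Ordering: 1004 MN/m (case 2) > 485.8 MN/m (case 1) > 95.45 MN/m (case 3)
Final answer: 2, 1, 3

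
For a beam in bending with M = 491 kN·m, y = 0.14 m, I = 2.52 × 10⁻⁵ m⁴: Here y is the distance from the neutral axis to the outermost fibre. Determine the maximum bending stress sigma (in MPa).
Model: a beam in bending, so sigma = (M·y) / I.
Convert to SI units:
  M = 491 kN·m = 491000 N·m
Substitute:
  sigma = (491000 × 0.14) / (2.52 × 10⁻⁵)
  sigma = 2.728 × 10⁹ Pa
Convert: sigma = 2.728 × 10⁹ Pa = 2728 MPa
Final answer: sigma = 2728 MPa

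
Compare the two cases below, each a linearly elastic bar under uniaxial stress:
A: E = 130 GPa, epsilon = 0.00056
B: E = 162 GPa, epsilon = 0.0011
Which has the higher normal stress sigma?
Model: a linearly elastic bar under uniaxial stress, so sigma = E·epsilon (SI units).
  A: sigma = (1.3 × 10¹¹) × 0.00056 = 7.28 × 10⁷ Pa = 72.8 MPa
  B: sigma = (1.62 × 10¹¹) × 0.0011 = 1.782 × 10⁸ Pa = 178.2 MPa
178.2 MPa > 72.8 MPa, so B is larger.
Final answer: B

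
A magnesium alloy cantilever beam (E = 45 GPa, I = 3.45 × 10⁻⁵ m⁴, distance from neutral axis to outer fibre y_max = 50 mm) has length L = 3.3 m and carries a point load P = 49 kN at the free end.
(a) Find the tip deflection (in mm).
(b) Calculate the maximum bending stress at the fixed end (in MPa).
(a) Tip deflection of a cantilever with an end point load: δ = P·L^3 / (3·E·I). Convert P = 49 kN = 49000 N, E = 45 GPa = 4.5 × 10¹⁰ Pa.
  δ = (49000 × 3.3^3) / (3 × (4.5 × 10¹⁰) × (3.45 × 10⁻⁵)) = 0.3781 m = 378.1 mm
(b) Maximum bending moment at the fixed end: M = P·L = 49000 × 3.3 = 161700 N·m. Convert y_max = 50 mm = 0.05 m.
  σ = M·y_max / I = (161700 × 0.05) / (3.45 × 10⁻⁵) = 2.343 × 10⁸ Pa = 234.3 MPa
Final answer: (a) δ = 378.1 mm, (b) σ = 234.3 MPa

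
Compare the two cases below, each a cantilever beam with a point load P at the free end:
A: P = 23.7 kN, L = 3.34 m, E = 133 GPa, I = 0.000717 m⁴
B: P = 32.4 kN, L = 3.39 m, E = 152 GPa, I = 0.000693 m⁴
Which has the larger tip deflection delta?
Model: a cantilever beam with a point load P at the free end, so delta = (P·L^3) / (3·E·I) (SI units).
  A: delta = (23700 × 3.34^3) / (3 × (1.33 × 10¹¹) × 0.000717) = 0.003087 m = 3.087 mm
  B: delta = (32400 × 3.39^3) / (3 × (1.52 × 10¹¹) × 0.000693) = 0.003994 m = 3.994 mm
3.994 mm > 3.087 mm, so B is larger.
Final answer: B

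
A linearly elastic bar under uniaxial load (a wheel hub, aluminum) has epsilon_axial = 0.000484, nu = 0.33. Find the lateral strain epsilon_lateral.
Model: a linearly elastic bar under uniaxial load, so epsilon_lateral = -nu·epsilon_axial.
Substitute:
  epsilon_lateral = -(0.33 × 0.000484)
  epsilon_lateral = -0.0001597
Final answer: epsilon_lateral = -0.0001597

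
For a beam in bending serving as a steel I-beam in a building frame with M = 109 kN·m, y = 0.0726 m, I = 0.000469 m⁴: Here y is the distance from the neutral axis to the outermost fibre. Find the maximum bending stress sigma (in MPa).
Model: a beam in bending, so sigma = (M·y) / I.
Convert to SI units:
  M = 109 kN·m = 109000 N·m
Substitute:
  sigma = (109000 × 0.0726) / 0.000469
  sigma = 1.687 × 10⁷ Pa
Convert: sigma = 1.687 × 10⁷ Pa = 16.87 MPa
Final answer: sigma = 16.87 MPa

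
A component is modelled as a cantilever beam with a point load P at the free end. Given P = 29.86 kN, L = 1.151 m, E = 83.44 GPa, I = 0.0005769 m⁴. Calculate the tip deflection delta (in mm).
Model: a cantilever beam with a point load P at the free end, so delta = (P·L^3) / (3·E·I).
Convert to SI units:
  P = 29.86 kN = 29860 N
  E = 83.44 GPa = 8.344 × 10¹⁰ Pa
Substitute:
  delta = (29860 × 1.151^3) / (3 × (8.344 × 10¹⁰) × 0.0005769)
  delta = 0.0003153 m
Convert: delta = 0.0003153 m = 0.3153 mm
Final answer: delta = 0.3153 mm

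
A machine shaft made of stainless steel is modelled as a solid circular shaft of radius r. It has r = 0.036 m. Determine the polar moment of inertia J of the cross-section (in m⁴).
Model: a solid circular shaft of radius r, so J = (π·r^4) / 2.
Substitute:
  J = (π × 0.036^4) / 2
  J = 2.638 × 10⁻⁶ m⁴
Final answer: J = 2.638 × 10⁻⁶ m⁴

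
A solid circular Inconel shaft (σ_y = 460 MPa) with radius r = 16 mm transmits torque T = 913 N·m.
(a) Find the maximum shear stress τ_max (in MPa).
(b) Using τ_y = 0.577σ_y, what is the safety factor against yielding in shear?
(a) For a solid circular shaft, τ_max = T·r/J with J = π·r^4/2, i.e. τ_max = 2·T / (π·r^3). Convert r = 16 mm = 0.016 m.
  τ_max = (2 × 913) / (π × 0.016^3) = 1.419 × 10⁸ Pa = 141.9 MPa
(b) τ_y = 0.577 × 460 = 265.42 MPa
  SF = τ_y/τ_max = 265.42 / 141.9 = 1.87
Final answer: (a) τ_max = 141.9 MPa, (b) SF = 1.87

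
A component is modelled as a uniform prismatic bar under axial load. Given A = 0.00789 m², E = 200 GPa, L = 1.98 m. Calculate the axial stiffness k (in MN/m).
Model: a uniform prismatic bar under axial load, so k = (A·E) / L.
Convert to SI units:
  E = 200 GPa = 2 × 10¹¹ Pa
Substitute:
  k = (0.00789 × (2 × 10¹¹)) / 1.98
  k = 7.97 × 10⁸ N/m
Convert: k = 7.97 × 10⁸ N/m = 797 MN/m
Final answer: k = 797 MN/m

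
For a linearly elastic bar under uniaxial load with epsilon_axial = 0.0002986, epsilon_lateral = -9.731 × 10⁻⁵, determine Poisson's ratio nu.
Model: a linearly elastic bar under uniaxial load, so epsilon_lateral = -nu·epsilon_axial.
Solve for nu: nu = -epsilon_lateral / epsilon_axial.
Substitute:
  nu = -(-9.731 × 10⁻⁵) / 0.0002986
  nu = 0.3259
Final answer: nu = 0.3259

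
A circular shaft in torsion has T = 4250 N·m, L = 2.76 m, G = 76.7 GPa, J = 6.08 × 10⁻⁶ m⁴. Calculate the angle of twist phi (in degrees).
Model: a circular shaft in torsion, so phi = (T·L) / (G·J).
Convert to SI units:
  G = 76.7 GPa = 7.67 × 10¹⁰ Pa
Substitute:
  phi = (4250 × 2.76) / ((7.67 × 10¹⁰) × (6.08 × 10⁻⁶))
  phi = 0.02515 rad
Convert to degrees: phi = 0.02515 × 180/π = 1.441°
Final answer: phi = 1.441°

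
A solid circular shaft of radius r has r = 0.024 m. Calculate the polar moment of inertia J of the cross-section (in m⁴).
Model: a solid circular shaft of radius r, so J = (π·r^4) / 2.
Substitute:
  J = (π × 0.024^4) / 2
  J = 5.212 × 10⁻⁷ m⁴
Final answer: J = 5.212 × 10⁻⁷ m⁴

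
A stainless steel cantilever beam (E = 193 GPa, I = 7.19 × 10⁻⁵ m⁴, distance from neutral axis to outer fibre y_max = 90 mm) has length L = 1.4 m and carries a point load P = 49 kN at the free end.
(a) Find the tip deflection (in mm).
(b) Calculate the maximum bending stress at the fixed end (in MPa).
(a) Tip deflection of a cantilever with an end point load: δ = P·L^3 / (3·E·I). Convert P = 49 kN = 49000 N, E = 193 GPa = 1.93 × 10¹¹ Pa.
  δ = (49000 × 1.4^3) / (3 × (1.93 × 10¹¹) × (7.19 × 10⁻⁵)) = 0.00323 m = 3.23 mm
(b) Maximum bending moment at the fixed end: M = P·L = 49000 × 1.4 = 68600 N·m. Convert y_max = 90 mm = 0.09 m.
  σ = M·y_max / I = (68600 × 0.09) / (7.19 × 10⁻⁵) = 8.587 × 10⁷ Pa = 85.87 MPa
Final answer: (a) δ = 3.23 mm, (b) σ = 85.87 MPa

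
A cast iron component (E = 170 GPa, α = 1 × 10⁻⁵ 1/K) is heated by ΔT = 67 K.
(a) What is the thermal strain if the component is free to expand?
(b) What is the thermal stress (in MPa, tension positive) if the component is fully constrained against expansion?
(a) Free thermal strain ε_th = α·ΔT = (1 × 10⁻⁵) × 67 = 0.00067
(b) Fully constrained, the expansion is suppressed, so σ = -E·α·ΔT. Convert E = 170 GPa = 1.7 × 10¹¹ Pa.
  σ = -(1.7 × 10¹¹) × (1 × 10⁻⁵) × 67 = -1.139 × 10⁸ Pa = -113.9 MPa (compressive)
Final answer: (a) ε_th = 0.00067, (b) σ = -113.9 MPa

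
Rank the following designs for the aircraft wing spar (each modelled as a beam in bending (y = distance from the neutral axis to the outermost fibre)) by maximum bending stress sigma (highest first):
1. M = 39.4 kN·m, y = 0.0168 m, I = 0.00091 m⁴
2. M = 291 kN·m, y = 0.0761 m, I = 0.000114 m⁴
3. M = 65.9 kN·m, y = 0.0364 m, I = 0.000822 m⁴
Model: a beam in bending (y = distance from the neutral axis to the outermost fibre), so sigma = (M·y) / I (SI units).
  Case 1: sigma = (39400 × 0.0168) / 0.00091 = 727400 Pa = 0.7274 MPa
  Case 2: sigma = (291000 × 0.0761) / 0.000114 = 1.943 × 10⁸ Pa = 194.3 MPa
  Case 3: sigma = (65900 × 0.0364) / 0.000822 = 2.918 × 10⁶ Pa = 2.918 MPa
Ordering: 194.3 MPa (case 2) > 2.918 MPa (case 3) > 0.7274 MPa (case 1)
Final answer: 2, 3, 1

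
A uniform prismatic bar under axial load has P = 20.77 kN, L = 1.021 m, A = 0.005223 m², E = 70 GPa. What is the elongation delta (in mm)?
Model: a uniform prismatic bar under axial load, so delta = (P·L) / (A·E).
Convert to SI units:
  P = 20.77 kN = 20770 N
  E = 70 GPa = 7 × 10¹⁰ Pa
Substitute:
  delta = (20770 × 1.021) / (0.005223 × (7 × 10¹⁰))
  delta = 5.8 × 10⁻⁵ m
Convert: delta = 5.8 × 10⁻⁵ m = 0.058 mm
Final answer: delta = 0.058 mm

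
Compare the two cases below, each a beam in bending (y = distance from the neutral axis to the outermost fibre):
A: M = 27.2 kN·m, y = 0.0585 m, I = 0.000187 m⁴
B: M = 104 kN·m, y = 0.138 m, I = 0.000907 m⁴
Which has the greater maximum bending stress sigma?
Model: a beam in bending (y = distance from the neutral axis to the outermost fibre), so sigma = (M·y) / I (SI units).
  A: sigma = (27200 × 0.0585) / 0.000187 = 8.509 × 10⁶ Pa = 8.509 MPa
  B: sigma = (104000 × 0.138) / 0.000907 = 1.582 × 10⁷ Pa = 15.82 MPa
15.82 MPa > 8.509 MPa, so B is larger.
Final answer: B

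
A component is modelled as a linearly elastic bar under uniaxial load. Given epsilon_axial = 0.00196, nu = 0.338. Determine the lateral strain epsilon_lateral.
Model: a linearly elastic bar under uniaxial load, so epsilon_lateral = -nu·epsilon_axial.
Substitute:
  epsilon_lateral = -(0.338 × 0.00196)
  epsilon_lateral = -0.0006625
Final answer: epsilon_lateral = -0.0006625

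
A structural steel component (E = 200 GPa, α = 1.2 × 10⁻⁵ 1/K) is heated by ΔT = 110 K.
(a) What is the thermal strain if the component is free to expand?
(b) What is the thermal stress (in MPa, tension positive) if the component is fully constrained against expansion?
(a) Free thermal strain ε_th = α·ΔT = (1.2 × 10⁻⁵) × 110 = 0.00132
(b) Fully constrained, the expansion is suppressed, so σ = -E·α·ΔT. Convert E = 200 GPa = 2 × 10¹¹ Pa.
  σ = -(2 × 10¹¹) × (1.2 × 10⁻⁵) × 110 = -2.64 × 10⁸ Pa = -264 MPa (compressive)
Final answer: (a) ε_th = 0.00132, (b) σ = -264 MPa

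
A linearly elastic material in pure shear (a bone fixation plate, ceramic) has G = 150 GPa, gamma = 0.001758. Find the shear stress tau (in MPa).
Model: a linearly elastic material in pure shear, so tau = G·gamma.
Convert to SI units:
  G = 150 GPa = 1.5 × 10¹¹ Pa
Substitute:
  tau = (1.5 × 10¹¹) × 0.001758
  tau = 2.637 × 10⁸ Pa
Convert: tau = 2.637 × 10⁸ Pa = 263.7 MPa
Final answer: tau = 263.7 MPa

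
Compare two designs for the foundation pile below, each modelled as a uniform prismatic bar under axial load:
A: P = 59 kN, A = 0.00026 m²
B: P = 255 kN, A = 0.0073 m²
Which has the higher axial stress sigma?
Model: a uniform prismatic bar under axial load, so sigma = P / A (SI units).
  A: sigma = 59000 / 0.00026 = 2.269 × 10⁸ Pa = 226.9 MPa
  B: sigma = 255000 / 0.0073 = 3.493 × 10⁷ Pa = 34.93 MPa
226.9 MPa > 34.93 MPa, so A is larger.
Final answer: A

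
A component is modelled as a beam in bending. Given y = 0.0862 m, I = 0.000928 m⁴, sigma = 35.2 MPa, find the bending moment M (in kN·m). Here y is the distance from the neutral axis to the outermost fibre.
Model: a beam in bending, so sigma = (M·y) / I.
Solve for M: M = (sigma·I) / y.
Convert to SI units:
  sigma = 35.2 MPa = 3.52 × 10⁷ Pa
Substitute:
  M = ((3.52 × 10⁷) × 0.000928) / 0.0862
  M = 379000 N·m
Convert: M = 379000 N·m = 379 kN·m
Final answer: M = 379 kN·m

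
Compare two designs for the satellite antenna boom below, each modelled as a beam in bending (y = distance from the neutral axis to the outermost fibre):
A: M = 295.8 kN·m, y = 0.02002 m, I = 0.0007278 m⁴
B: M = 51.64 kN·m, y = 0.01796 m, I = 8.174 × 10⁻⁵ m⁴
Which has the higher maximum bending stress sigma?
Model: a beam in bending (y = distance from the neutral axis to the outermost fibre), so sigma = (M·y) / I (SI units).
  A: sigma = (295800 × 0.02002) / 0.0007278 = 8.137 × 10⁶ Pa = 8.137 MPa
  B: sigma = (51640 × 0.01796) / (8.174 × 10⁻⁵) = 1.135 × 10⁷ Pa = 11.35 MPa
11.35 MPa > 8.137 MPa, so B is larger.
Final answer: B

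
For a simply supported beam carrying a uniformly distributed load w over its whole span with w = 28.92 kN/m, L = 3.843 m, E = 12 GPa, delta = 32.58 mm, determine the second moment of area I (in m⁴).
Model: a simply supported beam carrying a uniformly distributed load w over its whole span, so delta = (5·w·L^4) / (384·E·I).
Solve for I: I = (5·w·L^4) / (384·delta·E).
Convert to SI units:
  w = 28.92 kN/m = 28920 N/m
  E = 12 GPa = 1.2 × 10¹⁰ Pa
  delta = 32.58 mm = 0.03258 m
Substitute:
  I = (5 × 28920 × 3.843^4) / (384 × 0.03258 × (1.2 × 10¹⁰))
  I = 0.0002101 m⁴
Final answer: I = 0.0002101 m⁴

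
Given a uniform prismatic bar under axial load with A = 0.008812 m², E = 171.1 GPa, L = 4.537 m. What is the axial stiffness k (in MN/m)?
Model: a uniform prismatic bar under axial load, so k = (A·E) / L.
Convert to SI units:
  E = 171.1 GPa = 1.711 × 10¹¹ Pa
Substitute:
  k = (0.008812 × (1.711 × 10¹¹)) / 4.537
  k = 3.323 × 10⁸ N/m
Convert: k = 3.323 × 10⁸ N/m = 332.3 MN/m
Final answer: k = 332.3 MN/m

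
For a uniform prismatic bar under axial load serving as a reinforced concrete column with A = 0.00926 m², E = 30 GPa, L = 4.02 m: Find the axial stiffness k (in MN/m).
Model: a uniform prismatic bar under axial load, so k = (A·E) / L.
Convert to SI units:
  E = 30 GPa = 3 × 10¹⁰ Pa
Substitute:
  k = (0.00926 × (3 × 10¹⁰)) / 4.02
  k = 6.91 × 10⁷ N/m
Convert: k = 6.91 × 10⁷ N/m = 69.1 MN/m
Final answer: k = 69.1 MN/m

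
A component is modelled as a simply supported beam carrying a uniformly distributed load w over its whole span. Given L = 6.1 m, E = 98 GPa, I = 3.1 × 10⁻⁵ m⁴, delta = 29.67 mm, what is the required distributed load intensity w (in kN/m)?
Model: a simply supported beam carrying a uniformly distributed load w over its whole span, so delta = (5·w·L^4) / (384·E·I).
Solve for w: w = (384·delta·E·I) / (5·L^4).
Convert to SI units:
  E = 98 GPa = 9.8 × 10¹⁰ Pa
  delta = 29.67 mm = 0.02967 m
Substitute:
  w = (384 × 0.02967 × (9.8 × 10¹⁰) × (3.1 × 10⁻⁵)) / (5 × 6.1^4)
  w = 5000 N/m
Convert: w = 5000 N/m = 5 kN/m
Final answer: w = 5 kN/m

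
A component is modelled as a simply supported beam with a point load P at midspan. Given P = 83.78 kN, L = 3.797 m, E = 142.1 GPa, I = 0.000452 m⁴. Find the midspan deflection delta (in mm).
Model: a simply supported beam with a point load P at midspan, so delta = (P·L^3) / (48·E·I).
Convert to SI units:
  P = 83.78 kN = 83780 N
  E = 142.1 GPa = 1.421 × 10¹¹ Pa
Substitute:
  delta = (83780 × 3.797^3) / (48 × (1.421 × 10¹¹) × 0.000452)
  delta = 0.001488 m
Convert: delta = 0.001488 m = 1.488 mm
Final answer: delta = 1.488 mm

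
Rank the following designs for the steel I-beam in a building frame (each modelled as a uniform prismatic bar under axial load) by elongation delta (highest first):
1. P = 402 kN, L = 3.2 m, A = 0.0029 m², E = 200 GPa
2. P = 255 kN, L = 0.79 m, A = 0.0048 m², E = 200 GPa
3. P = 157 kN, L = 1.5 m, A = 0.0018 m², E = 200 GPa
Model: a uniform prismatic bar under axial load, so delta = (P·L) / (A·E) (SI units).
  Case 1: delta = (402000 × 3.2) / (0.0029 × (2 × 10¹¹)) = 0.002218 m = 2.218 mm
  Case 2: delta = (255000 × 0.79) / (0.0048 × (2 × 10¹¹)) = 0.0002098 m = 0.2098 mm
  Case 3: delta = (157000 × 1.5) / (0.0018 × (2 × 10¹¹)) = 0.0006542 m = 0.6542 mm
Ordering: 2.218 mm (case 1) > 0.6542 mm (case 3) > 0.2098 mm (case 2)
Final answer: 1, 3, 2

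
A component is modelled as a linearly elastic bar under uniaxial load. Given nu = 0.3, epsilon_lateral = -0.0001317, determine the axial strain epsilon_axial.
Model: a linearly elastic bar under uniaxial load, so epsilon_lateral = -nu·epsilon_axial.
Solve for epsilon_axial: epsilon_axial = -epsilon_lateral / nu.
Substitute:
  epsilon_axial = -(-0.0001317) / 0.3
  epsilon_axial = 0.000439
Final answer: epsilon_axial = 0.000439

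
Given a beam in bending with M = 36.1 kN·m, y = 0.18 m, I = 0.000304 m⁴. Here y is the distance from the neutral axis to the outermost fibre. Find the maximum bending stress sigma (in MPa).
Model: a beam in bending, so sigma = (M·y) / I.
Convert to SI units:
  M = 36.1 kN·m = 36100 N·m
Substitute:
  sigma = (36100 × 0.18) / 0.000304
  sigma = 2.138 × 10⁷ Pa
Convert: sigma = 2.138 × 10⁷ Pa = 21.38 MPa
Final answer: sigma = 21.38 MPa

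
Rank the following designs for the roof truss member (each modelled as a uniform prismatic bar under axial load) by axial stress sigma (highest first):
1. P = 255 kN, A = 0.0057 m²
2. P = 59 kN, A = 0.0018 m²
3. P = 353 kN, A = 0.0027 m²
Model: a uniform prismatic bar under axial load, so sigma = P / A (SI units).
  Case 1: sigma = 255000 / 0.0057 = 4.474 × 10⁷ Pa = 44.74 MPa
  Case 2: sigma = 59000 / 0.0018 = 3.278 × 10⁷ Pa = 32.78 MPa
  Case 3: sigma = 353000 / 0.0027 = 1.307 × 10⁸ Pa = 130.7 MPa
Ordering: 130.7 MPa (case 3) > 44.74 MPa (case 1) > 32.78 MPa (case 2)
Final answer: 3, 1, 2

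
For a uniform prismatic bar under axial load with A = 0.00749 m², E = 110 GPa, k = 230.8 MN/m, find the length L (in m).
Model: a uniform prismatic bar under axial load, so k = (A·E) / L.
Solve for L: L = (A·E) / k.
Convert to SI units:
  E = 110 GPa = 1.1 × 10¹¹ Pa
  k = 230.8 MN/m = 2.308 × 10⁸ N/m
Substitute:
  L = (0.00749 × (1.1 × 10¹¹)) / (2.308 × 10⁸)
  L = 3.57 m
Final answer: L = 3.57 m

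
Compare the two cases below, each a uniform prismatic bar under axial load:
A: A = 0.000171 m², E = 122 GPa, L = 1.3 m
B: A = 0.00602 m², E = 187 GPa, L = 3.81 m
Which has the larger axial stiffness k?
Model: a uniform prismatic bar under axial load, so k = (A·E) / L (SI units).
  A: k = (0.000171 × (1.22 × 10¹¹)) / 1.3 = 1.605 × 10⁷ N/m = 16.05 MN/m
  B: k = (0.00602 × (1.87 × 10¹¹)) / 3.81 = 2.955 × 10⁸ N/m = 295.5 MN/m
295.5 MN/m > 16.05 MN/m, so B is larger.
Final answer: B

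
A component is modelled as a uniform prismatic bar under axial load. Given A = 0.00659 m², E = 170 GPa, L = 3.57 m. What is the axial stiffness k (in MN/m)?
Model: a uniform prismatic bar under axial load, so k = (A·E) / L.
Convert to SI units:
  E = 170 GPa = 1.7 × 10¹¹ Pa
Substitute:
  k = (0.00659 × (1.7 × 10¹¹)) / 3.57
  k = 3.138 × 10⁸ N/m
Convert: k = 3.138 × 10⁸ N/m = 313.8 MN/m
Final answer: k = 313.8 MN/m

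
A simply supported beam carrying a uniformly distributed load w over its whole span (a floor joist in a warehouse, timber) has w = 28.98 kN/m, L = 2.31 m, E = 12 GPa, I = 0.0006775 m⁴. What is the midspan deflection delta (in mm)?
Model: a simply supported beam carrying a uniformly distributed load w over its whole span, so delta = (5·w·L^4) / (384·E·I).
Convert to SI units:
  w = 28.98 kN/m = 28980 N/m
  E = 12 GPa = 1.2 × 10¹⁰ Pa
Substitute:
  delta = (5 × 28980 × 2.31^4) / (384 × (1.2 × 10¹⁰) × 0.0006775)
  delta = 0.001322 m
Convert: delta = 0.001322 m = 1.322 mm
Final answer: delta = 1.322 mm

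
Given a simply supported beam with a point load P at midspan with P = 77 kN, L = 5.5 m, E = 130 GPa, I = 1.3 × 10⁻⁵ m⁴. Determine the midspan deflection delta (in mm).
Model: a simply supported beam with a point load P at midspan, so delta = (P·L^3) / (48·E·I).
Convert to SI units:
  P = 77 kN = 77000 N
  E = 130 GPa = 1.3 × 10¹¹ Pa
Substitute:
  delta = (77000 × 5.5^3) / (48 × (1.3 × 10¹¹) × (1.3 × 10⁻⁵))
  delta = 0.1579 m
Convert: delta = 0.1579 m = 157.9 mm
Final answer: delta = 157.9 mm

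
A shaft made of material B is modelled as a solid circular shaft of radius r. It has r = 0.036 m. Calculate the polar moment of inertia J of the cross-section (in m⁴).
Model: a solid circular shaft of radius r, so J = (π·r^4) / 2.
Substitute:
  J = (π × 0.036^4) / 2
  J = 2.638 × 10⁻⁶ m⁴
Final answer: J = 2.638 × 10⁻⁶ m⁴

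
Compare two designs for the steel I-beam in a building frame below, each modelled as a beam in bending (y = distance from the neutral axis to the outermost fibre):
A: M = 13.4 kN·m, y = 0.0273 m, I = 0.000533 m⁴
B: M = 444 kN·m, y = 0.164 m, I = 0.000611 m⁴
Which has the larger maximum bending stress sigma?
Model: a beam in bending (y = distance from the neutral axis to the outermost fibre), so sigma = (M·y) / I (SI units).
  A: sigma = (13400 × 0.0273) / 0.000533 = 686300 Pa = 0.6863 MPa
  B: sigma = (444000 × 0.164) / 0.000611 = 1.192 × 10⁸ Pa = 119.2 MPa
119.2 MPa > 0.6863 MPa, so B is larger.
Final answer: B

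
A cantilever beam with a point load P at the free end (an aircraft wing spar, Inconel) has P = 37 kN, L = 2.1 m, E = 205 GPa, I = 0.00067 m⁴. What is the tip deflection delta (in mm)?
Model: a cantilever beam with a point load P at the free end, so delta = (P·L^3) / (3·E·I).
Convert to SI units:
  P = 37 kN = 37000 N
  E = 205 GPa = 2.05 × 10¹¹ Pa
Substitute:
  delta = (37000 × 2.1^3) / (3 × (2.05 × 10¹¹) × 0.00067)
  delta = 0.0008316 m
Convert: delta = 0.0008316 m = 0.8316 mm
Final answer: delta = 0.8316 mm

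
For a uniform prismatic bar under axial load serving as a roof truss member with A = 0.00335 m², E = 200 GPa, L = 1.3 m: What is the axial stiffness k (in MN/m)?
Model: a uniform prismatic bar under axial load, so k = (A·E) / L.
Convert to SI units:
  E = 200 GPa = 2 × 10¹¹ Pa
Substitute:
  k = (0.00335 × (2 × 10¹¹)) / 1.3
  k = 5.154 × 10⁸ N/m
Convert: k = 5.154 × 10⁸ N/m = 515.4 MN/m
Final answer: k = 515.4 MN/m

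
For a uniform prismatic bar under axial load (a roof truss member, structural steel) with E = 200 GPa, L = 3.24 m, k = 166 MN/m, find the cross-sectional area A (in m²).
Model: a uniform prismatic bar under axial load, so k = (A·E) / L.
Solve for A: A = (k·L) / E.
Convert to SI units:
  E = 200 GPa = 2 × 10¹¹ Pa
  k = 166 MN/m = 1.66 × 10⁸ N/m
Substitute:
  A = ((1.66 × 10⁸) × 3.24) / (2 × 10¹¹)
  A = 0.002689 m²
Final answer: A = 0.002689 m²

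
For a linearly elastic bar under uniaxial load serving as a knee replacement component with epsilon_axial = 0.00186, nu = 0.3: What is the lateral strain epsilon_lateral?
Model: a linearly elastic bar under uniaxial load, so epsilon_lateral = -nu·epsilon_axial.
Substitute:
  epsilon_lateral = -(0.3 × 0.00186)
  epsilon_lateral = -0.000558
Final answer: epsilon_lateral = -0.000558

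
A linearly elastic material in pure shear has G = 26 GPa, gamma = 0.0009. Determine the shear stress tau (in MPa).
Model: a linearly elastic material in pure shear, so tau = G·gamma.
Convert to SI units:
  G = 26 GPa = 2.6 × 10¹⁰ Pa
Substitute:
  tau = (2.6 × 10¹⁰) × 0.0009
  tau = 2.34 × 10⁷ Pa
Convert: tau = 2.34 × 10⁷ Pa = 23.4 MPa
Final answer: tau = 23.4 MPa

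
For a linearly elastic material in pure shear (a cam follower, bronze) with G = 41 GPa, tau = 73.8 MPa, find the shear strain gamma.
Model: a linearly elastic material in pure shear, so tau = G·gamma.
Solve for gamma: gamma = tau / G.
Convert to SI units:
  G = 41 GPa = 4.1 × 10¹⁰ Pa
  tau = 73.8 MPa = 7.38 × 10⁷ Pa
Substitute:
  gamma = (7.38 × 10⁷) / (4.1 × 10¹⁰)
  gamma = 0.0018
Final answer: gamma = 0.0018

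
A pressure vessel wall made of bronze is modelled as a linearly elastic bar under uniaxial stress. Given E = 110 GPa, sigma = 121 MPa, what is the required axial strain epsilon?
Model: a linearly elastic bar under uniaxial stress, so sigma = E·epsilon.
Solve for epsilon: epsilon = sigma / E.
Convert to SI units:
  E = 110 GPa = 1.1 × 10¹¹ Pa
  sigma = 121 MPa = 1.21 × 10⁸ Pa
Substitute:
  epsilon = (1.21 × 10⁸) / (1.1 × 10¹¹)
  epsilon = 0.0011
Final answer: epsilon = 0.0011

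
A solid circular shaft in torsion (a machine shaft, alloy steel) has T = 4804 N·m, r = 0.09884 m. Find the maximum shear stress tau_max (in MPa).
Model: a solid circular shaft in torsion, so tau_max = (2·T) / (π·r^3).
Substitute:
  tau_max = (2 × 4804) / (π × 0.09884^3)
  tau_max = 3.167 × 10⁶ Pa
Convert: tau_max = 3.167 × 10⁶ Pa = 3.167 MPa
Final answer: tau_max = 3.167 MPa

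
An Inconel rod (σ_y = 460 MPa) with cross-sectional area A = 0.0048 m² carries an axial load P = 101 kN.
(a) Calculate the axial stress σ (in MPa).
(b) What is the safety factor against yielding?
(a) Axial stress σ = P/A. Convert P = 101 kN = 101000 N.
  σ = 101000 / 0.0048 = 2.104 × 10⁷ Pa = 21.04 MPa
(b) Safety factor SF = σ_y/σ = 460 / 21.04 = 21.86
Final answer: (a) σ = 21.04 MPa, (b) SF = 21.86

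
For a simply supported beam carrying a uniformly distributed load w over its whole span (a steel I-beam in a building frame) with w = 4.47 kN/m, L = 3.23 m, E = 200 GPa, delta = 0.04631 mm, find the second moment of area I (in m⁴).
Model: a simply supported beam carrying a uniformly distributed load w over its whole span, so delta = (5·w·L^4) / (384·E·I).
Solve for I: I = (5·w·L^4) / (384·delta·E).
Convert to SI units:
  w = 4.47 kN/m = 4470 N/m
  E = 200 GPa = 2 × 10¹¹ Pa
  delta = 0.04631 mm = 4.631 × 10⁻⁵ m
Substitute:
  I = (5 × 4470 × 3.23^4) / (384 × (4.631 × 10⁻⁵) × (2 × 10¹¹))
  I = 0.000684 m⁴
Final answer: I = 0.000684 m⁴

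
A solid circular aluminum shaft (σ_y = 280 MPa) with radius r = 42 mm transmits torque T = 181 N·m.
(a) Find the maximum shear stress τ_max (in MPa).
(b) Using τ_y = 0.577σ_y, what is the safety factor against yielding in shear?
(a) For a solid circular shaft, τ_max = T·r/J with J = π·r^4/2, i.e. τ_max = 2·T / (π·r^3). Convert r = 42 mm = 0.042 m.
  τ_max = (2 × 181) / (π × 0.042^3) = 1.555 × 10⁶ Pa = 1.555 MPa
(b) τ_y = 0.577 × 280 = 161.56 MPa
  SF = τ_y/τ_max = 161.56 / 1.555 = 103.9
Final answer: (a) τ_max = 1.555 MPa, (b) SF = 103.9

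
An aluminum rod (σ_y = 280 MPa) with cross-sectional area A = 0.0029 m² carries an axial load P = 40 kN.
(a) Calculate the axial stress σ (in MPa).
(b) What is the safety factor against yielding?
(a) Axial stress σ = P/A. Convert P = 40 kN = 40000 N.
  σ = 40000 / 0.0029 = 1.379 × 10⁷ Pa = 13.79 MPa
(b) Safety factor SF = σ_y/σ = 280 / 13.79 = 20.3
Final answer: (a) σ = 13.79 MPa, (b) SF = 20.3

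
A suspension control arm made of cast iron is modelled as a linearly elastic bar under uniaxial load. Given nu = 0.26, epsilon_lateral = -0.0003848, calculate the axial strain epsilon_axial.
Model: a linearly elastic bar under uniaxial load, so epsilon_lateral = -nu·epsilon_axial.
Solve for epsilon_axial: epsilon_axial = -epsilon_lateral / nu.
Substitute:
  epsilon_axial = -(-0.0003848) / 0.26
  epsilon_axial = 0.00148
Final answer: epsilon_axial = 0.00148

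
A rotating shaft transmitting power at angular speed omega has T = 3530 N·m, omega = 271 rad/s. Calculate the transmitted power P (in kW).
Model: a rotating shaft transmitting power at angular speed omega, so P = T·omega.
Substitute:
  P = 3530 × 271
  P = 956600 W
Convert: P = 956600 W = 956.6 kW
Final answer: P = 956.6 kW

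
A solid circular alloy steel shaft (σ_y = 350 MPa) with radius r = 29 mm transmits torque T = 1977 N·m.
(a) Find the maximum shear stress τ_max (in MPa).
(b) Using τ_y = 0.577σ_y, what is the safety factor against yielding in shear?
(a) For a solid circular shaft, τ_max = T·r/J with J = π·r^4/2, i.e. τ_max = 2·T / (π·r^3). Convert r = 29 mm = 0.029 m.
  τ_max = (2 × 1977) / (π × 0.029^3) = 5.161 × 10⁷ Pa = 51.61 MPa
(b) τ_y = 0.577 × 350 = 201.95 MPa
  SF = τ_y/τ_max = 201.95 / 51.61 = 3.913
Final answer: (a) τ_max = 51.61 MPa, (b) SF = 3.913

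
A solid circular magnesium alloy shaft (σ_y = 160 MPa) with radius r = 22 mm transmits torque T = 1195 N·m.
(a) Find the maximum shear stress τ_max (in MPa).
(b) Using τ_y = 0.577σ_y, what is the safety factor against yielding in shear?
(a) For a solid circular shaft, τ_max = T·r/J with J = π·r^4/2, i.e. τ_max = 2·T / (π·r^3). Convert r = 22 mm = 0.022 m.
  τ_max = (2 × 1195) / (π × 0.022^3) = 7.145 × 10⁷ Pa = 71.45 MPa
(b) τ_y = 0.577 × 160 = 92.32 MPa
  SF = τ_y/τ_max = 92.32 / 71.45 = 1.292
Final answer: (a) τ_max = 71.45 MPa, (b) SF = 1.292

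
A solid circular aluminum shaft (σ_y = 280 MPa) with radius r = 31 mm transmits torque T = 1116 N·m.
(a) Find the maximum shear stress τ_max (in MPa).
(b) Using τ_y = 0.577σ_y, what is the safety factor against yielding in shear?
(a) For a solid circular shaft, τ_max = T·r/J with J = π·r^4/2, i.e. τ_max = 2·T / (π·r^3). Convert r = 31 mm = 0.031 m.
  τ_max = (2 × 1116) / (π × 0.031^3) = 2.385 × 10⁷ Pa = 23.85 MPa
(b) τ_y = 0.577 × 280 = 161.56 MPa
  SF = τ_y/τ_max = 161.56 / 23.85 = 6.774
Final answer: (a) τ_max = 23.85 MPa, (b) SF = 6.774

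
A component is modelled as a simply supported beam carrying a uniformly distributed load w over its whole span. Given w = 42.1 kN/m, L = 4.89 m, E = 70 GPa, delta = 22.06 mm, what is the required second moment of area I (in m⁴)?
Model: a simply supported beam carrying a uniformly distributed load w over its whole span, so delta = (5·w·L^4) / (384·E·I).
Solve for I: I = (5·w·L^4) / (384·delta·E).
Convert to SI units:
  w = 42.1 kN/m = 42100 N/m
  E = 70 GPa = 7 × 10¹⁰ Pa
  delta = 22.06 mm = 0.02206 m
Substitute:
  I = (5 × 42100 × 4.89^4) / (384 × 0.02206 × (7 × 10¹⁰))
  I = 0.000203 m⁴
Final answer: I = 0.000203 m⁴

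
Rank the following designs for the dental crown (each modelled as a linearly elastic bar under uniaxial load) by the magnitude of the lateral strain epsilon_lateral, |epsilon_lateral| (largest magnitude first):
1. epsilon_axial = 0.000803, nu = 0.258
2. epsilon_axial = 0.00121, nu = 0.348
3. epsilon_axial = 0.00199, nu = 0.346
Model: a linearly elastic bar under uniaxial load, so epsilon_lateral = -nu·epsilon_axial (SI units).
  Case 1: epsilon_lateral = -(0.258 × 0.000803) = -0.0002072
  Case 2: epsilon_lateral = -(0.348 × 0.00121) = -0.0004211
  Case 3: epsilon_lateral = -(0.346 × 0.00199) = -0.0006885
Ordering by |epsilon_lateral|: 0.0006885 (case 3) > 0.0004211 (case 2) > 0.0002072 (case 1)
Final answer: 3, 2, 1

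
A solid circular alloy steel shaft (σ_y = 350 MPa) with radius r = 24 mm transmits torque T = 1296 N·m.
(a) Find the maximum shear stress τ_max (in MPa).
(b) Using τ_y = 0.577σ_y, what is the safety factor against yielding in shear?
(a) For a solid circular shaft, τ_max = T·r/J with J = π·r^4/2, i.e. τ_max = 2·T / (π·r^3). Convert r = 24 mm = 0.024 m.
  τ_max = (2 × 1296) / (π × 0.024^3) = 5.968 × 10⁷ Pa = 59.68 MPa
(b) τ_y = 0.577 × 350 = 201.95 MPa
  SF = τ_y/τ_max = 201.95 / 59.68 = 3.384
Final answer: (a) τ_max = 59.68 MPa, (b) SF = 3.384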